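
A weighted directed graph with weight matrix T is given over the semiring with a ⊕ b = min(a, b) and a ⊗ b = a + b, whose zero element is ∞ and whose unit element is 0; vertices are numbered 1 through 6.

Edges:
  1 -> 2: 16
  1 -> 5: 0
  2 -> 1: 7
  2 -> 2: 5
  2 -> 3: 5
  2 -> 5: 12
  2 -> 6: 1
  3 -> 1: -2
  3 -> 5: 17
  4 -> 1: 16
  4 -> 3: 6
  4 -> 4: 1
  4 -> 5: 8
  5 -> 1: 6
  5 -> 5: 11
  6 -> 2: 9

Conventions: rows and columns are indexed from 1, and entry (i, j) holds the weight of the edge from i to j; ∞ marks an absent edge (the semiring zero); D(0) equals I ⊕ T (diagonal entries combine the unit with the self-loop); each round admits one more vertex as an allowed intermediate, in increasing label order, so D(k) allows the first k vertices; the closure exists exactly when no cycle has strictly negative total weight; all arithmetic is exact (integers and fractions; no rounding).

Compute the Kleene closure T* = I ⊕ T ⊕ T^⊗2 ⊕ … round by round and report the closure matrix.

D(0):
  [0, 16, ∞, ∞, 0, ∞]
  [7, 0, 5, ∞, 12, 1]
  [-2, ∞, 0, ∞, 17, ∞]
  [16, ∞, 6, 0, 8, ∞]
  [6, ∞, ∞, ∞, 0, ∞]
  [∞, 9, ∞, ∞, ∞, 0]
D(1):
  [0, 16, ∞, ∞, 0, ∞]
  [7, 0, 5, ∞, 7, 1]
  [-2, 14, 0, ∞, -2, ∞]
  [16, 32, 6, 0, 8, ∞]
  [6, 22, ∞, ∞, 0, ∞]
  [∞, 9, ∞, ∞, ∞, 0]
D(2):
  [0, 16, 21, ∞, 0, 17]
  [7, 0, 5, ∞, 7, 1]
  [-2, 14, 0, ∞, -2, 15]
  [16, 32, 6, 0, 8, 33]
  [6, 22, 27, ∞, 0, 23]
  [16, 9, 14, ∞, 16, 0]
D(3):
  [0, 16, 21, ∞, 0, 17]
  [3, 0, 5, ∞, 3, 1]
  [-2, 14, 0, ∞, -2, 15]
  [4, 20, 6, 0, 4, 21]
  [6, 22, 27, ∞, 0, 23]
  [12, 9, 14, ∞, 12, 0]
D(4):
  [0, 16, 21, ∞, 0, 17]
  [3, 0, 5, ∞, 3, 1]
  [-2, 14, 0, ∞, -2, 15]
  [4, 20, 6, 0, 4, 21]
  [6, 22, 27, ∞, 0, 23]
  [12, 9, 14, ∞, 12, 0]
D(5):
  [0, 16, 21, ∞, 0, 17]
  [3, 0, 5, ∞, 3, 1]
  [-2, 14, 0, ∞, -2, 15]
  [4, 20, 6, 0, 4, 21]
  [6, 22, 27, ∞, 0, 23]
  [12, 9, 14, ∞, 12, 0]
D(6):
  [0, 16, 21, ∞, 0, 17]
  [3, 0, 5, ∞, 3, 1]
  [-2, 14, 0, ∞, -2, 15]
  [4, 20, 6, 0, 4, 21]
  [6, 22, 27, ∞, 0, 23]
  [12, 9, 14, ∞, 12, 0]
Answer: T* = [[0, 16, 21, ∞, 0, 17], [3, 0, 5, ∞, 3, 1], [-2, 14, 0, ∞, -2, 15], [4, 20, 6, 0, 4, 21], [6, 22, 27, ∞, 0, 23], [12, 9, 14, ∞, 12, 0]]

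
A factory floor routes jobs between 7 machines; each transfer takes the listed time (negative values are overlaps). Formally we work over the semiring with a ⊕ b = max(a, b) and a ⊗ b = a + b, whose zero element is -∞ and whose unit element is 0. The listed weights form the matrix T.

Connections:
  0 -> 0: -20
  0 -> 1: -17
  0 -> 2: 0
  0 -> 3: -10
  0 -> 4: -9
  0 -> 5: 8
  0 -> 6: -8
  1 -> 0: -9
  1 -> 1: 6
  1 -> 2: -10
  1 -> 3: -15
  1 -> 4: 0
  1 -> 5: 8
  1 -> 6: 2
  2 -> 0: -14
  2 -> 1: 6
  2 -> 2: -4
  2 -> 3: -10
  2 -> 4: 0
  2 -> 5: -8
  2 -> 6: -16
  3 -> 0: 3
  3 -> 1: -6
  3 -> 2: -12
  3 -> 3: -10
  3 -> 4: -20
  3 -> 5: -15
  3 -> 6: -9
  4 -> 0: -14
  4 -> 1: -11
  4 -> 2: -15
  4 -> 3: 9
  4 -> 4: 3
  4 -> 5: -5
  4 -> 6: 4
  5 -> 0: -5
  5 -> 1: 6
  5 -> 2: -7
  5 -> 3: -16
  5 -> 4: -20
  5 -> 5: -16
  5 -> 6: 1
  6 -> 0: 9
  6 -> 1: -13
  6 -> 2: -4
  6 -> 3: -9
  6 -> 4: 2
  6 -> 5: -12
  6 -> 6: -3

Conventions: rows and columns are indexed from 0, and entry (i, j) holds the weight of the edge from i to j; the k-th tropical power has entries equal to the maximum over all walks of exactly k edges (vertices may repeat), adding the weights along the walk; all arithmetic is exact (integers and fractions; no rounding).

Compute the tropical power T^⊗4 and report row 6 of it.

T^⊗2:
  [3, 14, 1, 0, 0, -8, 9]
  [11, 14, 1, 9, 6, 14, 9]
  [-3, 12, -4, 9, 6, 14, 8]
  [0, 0, 3, -7, -6, 11, -4]
  [13, 3, 0, 12, 6, -2, 7]
  [10, 12, -3, -8, 6, 14, 8]
  [6, 2, 9, 11, 5, 17, 6]
T^⊗3:
  [18, 20, 5, 9, 14, 22, 16]
  [18, 20, 11, 15, 14, 22, 16]
  [17, 20, 7, 15, 12, 20, 15]
  [6, 17, 4, 3, 3, 8, 12]
  [16, 9, 13, 15, 9, 21, 10]
  [17, 20, 10, 15, 12, 20, 15]
  [15, 23, 10, 14, 9, 14, 18]
T^⊗4:
  [25, 28, 18, 23, 20, 28, 23]
  [25, 28, 18, 23, 20, 28, 23]
  [24, 26, 17, 21, 20, 28, 22]
  [21, 23, 8, 12, 17, 25, 19]
  [19, 27, 16, 18, 13, 24, 22]
  [24, 26, 17, 21, 20, 28, 22]
  [27, 29, 15, 18, 23, 31, 25]
Answer: row 6 of T^⊗4 = [27, 29, 15, 18, 23, 31, 25]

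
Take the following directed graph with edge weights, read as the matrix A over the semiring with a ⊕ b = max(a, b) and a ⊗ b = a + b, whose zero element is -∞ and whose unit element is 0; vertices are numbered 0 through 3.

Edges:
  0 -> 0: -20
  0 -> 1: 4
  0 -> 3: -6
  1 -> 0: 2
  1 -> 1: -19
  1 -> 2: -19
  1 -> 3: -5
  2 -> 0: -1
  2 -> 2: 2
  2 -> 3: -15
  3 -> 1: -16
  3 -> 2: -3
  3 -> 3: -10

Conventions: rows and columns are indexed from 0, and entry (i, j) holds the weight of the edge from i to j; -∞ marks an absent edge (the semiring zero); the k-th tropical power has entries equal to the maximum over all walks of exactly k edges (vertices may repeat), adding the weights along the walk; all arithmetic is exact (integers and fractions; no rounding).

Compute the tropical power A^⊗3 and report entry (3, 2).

A^⊗2:
  [6, -15, -9, -1]
  [-17, 6, -8, -4]
  [1, 3, 4, -7]
  [-4, -26, -1, -18]
A^⊗3:
  [-10, 10, -4, 0]
  [8, -13, -6, 1]
  [5, 5, 6, -2]
  [-2, 0, 1, -10]
Key observation: the optimum is the walk 3->2->2->2, with weight (-3) + 2 + 2 = 1.
Optimal value attained by: walk 3->2->2->2.
Answer: (A^⊗3)[3][2] = 1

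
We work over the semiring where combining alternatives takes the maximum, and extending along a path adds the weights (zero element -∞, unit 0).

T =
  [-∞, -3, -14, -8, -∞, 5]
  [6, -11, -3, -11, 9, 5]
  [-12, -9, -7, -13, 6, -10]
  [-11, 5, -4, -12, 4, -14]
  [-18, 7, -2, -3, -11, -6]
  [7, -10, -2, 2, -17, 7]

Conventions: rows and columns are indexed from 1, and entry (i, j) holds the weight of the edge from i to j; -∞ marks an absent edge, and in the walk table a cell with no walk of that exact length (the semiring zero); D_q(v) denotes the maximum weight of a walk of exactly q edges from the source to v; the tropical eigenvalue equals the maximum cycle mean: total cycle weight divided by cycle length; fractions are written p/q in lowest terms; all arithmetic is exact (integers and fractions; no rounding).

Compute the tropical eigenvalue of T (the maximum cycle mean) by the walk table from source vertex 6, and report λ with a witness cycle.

q=0: [-∞, -∞, -∞, -∞, -∞, 0]
q=1: [7, -10, -2, 2, -17, 7]
q=2: [14, 7, 5, 9, 6, 14]
q=3: [21, 14, 12, 16, 16, 21]
q=4: [28, 23, 19, 23, 23, 28]
q=5: [35, 30, 26, 30, 32, 35]
q=6: [42, 39, 33, 37, 39, 42]
Optimal cycle mean attained by: cycle 2->5->2, total 9 + 7, length 2.
Answer: λ = 8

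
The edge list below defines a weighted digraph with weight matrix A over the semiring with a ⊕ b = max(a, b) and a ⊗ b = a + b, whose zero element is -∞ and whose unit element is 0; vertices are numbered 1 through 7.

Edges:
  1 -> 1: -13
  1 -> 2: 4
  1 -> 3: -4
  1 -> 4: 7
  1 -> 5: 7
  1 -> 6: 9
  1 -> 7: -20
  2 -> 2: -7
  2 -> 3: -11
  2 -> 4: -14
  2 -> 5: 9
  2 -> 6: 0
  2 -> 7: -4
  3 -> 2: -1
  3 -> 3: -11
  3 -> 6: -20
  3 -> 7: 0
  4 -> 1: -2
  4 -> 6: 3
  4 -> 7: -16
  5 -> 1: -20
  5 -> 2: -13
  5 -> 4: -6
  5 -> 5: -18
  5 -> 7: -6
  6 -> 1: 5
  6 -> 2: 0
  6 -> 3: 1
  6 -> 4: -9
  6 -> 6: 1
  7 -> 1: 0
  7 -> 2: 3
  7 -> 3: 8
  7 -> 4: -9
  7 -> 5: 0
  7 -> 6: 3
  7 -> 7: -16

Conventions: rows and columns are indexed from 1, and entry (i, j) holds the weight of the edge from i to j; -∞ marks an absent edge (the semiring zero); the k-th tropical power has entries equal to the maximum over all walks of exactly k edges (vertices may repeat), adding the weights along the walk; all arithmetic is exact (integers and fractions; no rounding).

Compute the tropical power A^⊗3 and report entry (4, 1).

A^⊗2:
  [14, 9, 10, 1, 13, 10, 1]
  [5, 0, 4, 3, 2, 1, 3]
  [0, 3, 8, -9, 8, 3, -5]
  [8, 3, 4, 5, 5, 7, -22]
  [-6, -3, 2, -13, -4, -3, -17]
  [6, 9, 2, 12, 12, 14, 1]
  [8, 7, 4, 7, 12, 9, 8]
A^⊗3:
  [15, 18, 11, 21, 21, 23, 10]
  [6, 9, 11, 12, 12, 14, 4]
  [8, 7, 4, 7, 12, 9, 8]
  [12, 12, 8, 15, 15, 17, 4]
  [2, 1, -2, 1, 6, 3, 2]
  [19, 14, 15, 13, 18, 15, 6]
  [14, 12, 16, 15, 16, 17, 6]
Key observation: the optimum is the walk 4->1->6->1, with weight (-2) + 9 + 5 = 12.
Optimal value attained by: walk 4->1->6->1.
Answer: (A^⊗3)[4][1] = 12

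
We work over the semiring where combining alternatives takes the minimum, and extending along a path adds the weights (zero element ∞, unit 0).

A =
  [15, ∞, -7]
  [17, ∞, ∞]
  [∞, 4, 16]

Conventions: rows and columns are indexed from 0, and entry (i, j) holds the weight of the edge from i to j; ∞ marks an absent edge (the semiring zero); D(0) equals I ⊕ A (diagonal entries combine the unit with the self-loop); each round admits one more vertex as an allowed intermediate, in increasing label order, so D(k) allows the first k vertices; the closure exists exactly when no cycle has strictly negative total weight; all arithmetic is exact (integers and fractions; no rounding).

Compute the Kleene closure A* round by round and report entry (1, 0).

D(0):
  [0, ∞, -7]
  [17, 0, ∞]
  [∞, 4, 0]
D(1):
  [0, ∞, -7]
  [17, 0, 10]
  [∞, 4, 0]
D(2):
  [0, ∞, -7]
  [17, 0, 10]
  [21, 4, 0]
D(3):
  [0, -3, -7]
  [17, 0, 10]
  [21, 4, 0]
Answer: A*[1][0] = 17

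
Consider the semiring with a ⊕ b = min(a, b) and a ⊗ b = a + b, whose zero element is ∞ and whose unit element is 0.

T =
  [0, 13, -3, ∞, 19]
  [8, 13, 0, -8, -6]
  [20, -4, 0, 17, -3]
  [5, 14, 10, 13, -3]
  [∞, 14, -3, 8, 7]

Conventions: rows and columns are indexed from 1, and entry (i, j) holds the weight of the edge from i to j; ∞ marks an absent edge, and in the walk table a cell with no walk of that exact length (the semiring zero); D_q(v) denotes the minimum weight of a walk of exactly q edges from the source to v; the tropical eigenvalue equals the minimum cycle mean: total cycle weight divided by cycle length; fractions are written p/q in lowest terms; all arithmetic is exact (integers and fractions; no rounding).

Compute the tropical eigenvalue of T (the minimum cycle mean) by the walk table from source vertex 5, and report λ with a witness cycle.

q=0: [∞, ∞, ∞, ∞, 0]
q=1: [∞, 14, -3, 8, 7]
q=2: [13, -7, -3, 6, -6]
q=3: [1, -7, -9, -15, -13]
q=4: [-10, -13, -16, -15, -18]
q=5: [-10, -20, -21, -21, -19]
Optimal cycle mean attained by: cycle 2->4->5->3->2, total (-8) + (-3) + (-3) + (-4), length 4.
Answer: λ = -9/2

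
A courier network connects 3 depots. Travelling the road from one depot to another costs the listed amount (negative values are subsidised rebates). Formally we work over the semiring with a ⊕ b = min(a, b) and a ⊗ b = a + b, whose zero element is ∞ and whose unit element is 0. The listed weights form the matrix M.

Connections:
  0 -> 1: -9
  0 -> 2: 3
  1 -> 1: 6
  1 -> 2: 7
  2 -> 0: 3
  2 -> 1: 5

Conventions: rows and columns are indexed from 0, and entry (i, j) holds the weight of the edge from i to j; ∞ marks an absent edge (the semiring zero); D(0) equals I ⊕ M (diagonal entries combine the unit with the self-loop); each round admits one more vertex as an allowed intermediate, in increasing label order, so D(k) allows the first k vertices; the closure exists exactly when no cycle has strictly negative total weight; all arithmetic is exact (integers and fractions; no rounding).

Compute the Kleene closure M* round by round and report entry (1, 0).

D(0):
  [0, -9, 3]
  [∞, 0, 7]
  [3, 5, 0]
D(1):
  [0, -9, 3]
  [∞, 0, 7]
  [3, -6, 0]
D(2):
  [0, -9, -2]
  [∞, 0, 7]
  [3, -6, 0]
D(3):
  [0, -9, -2]
  [10, 0, 7]
  [3, -6, 0]
Answer: M*[1][0] = 10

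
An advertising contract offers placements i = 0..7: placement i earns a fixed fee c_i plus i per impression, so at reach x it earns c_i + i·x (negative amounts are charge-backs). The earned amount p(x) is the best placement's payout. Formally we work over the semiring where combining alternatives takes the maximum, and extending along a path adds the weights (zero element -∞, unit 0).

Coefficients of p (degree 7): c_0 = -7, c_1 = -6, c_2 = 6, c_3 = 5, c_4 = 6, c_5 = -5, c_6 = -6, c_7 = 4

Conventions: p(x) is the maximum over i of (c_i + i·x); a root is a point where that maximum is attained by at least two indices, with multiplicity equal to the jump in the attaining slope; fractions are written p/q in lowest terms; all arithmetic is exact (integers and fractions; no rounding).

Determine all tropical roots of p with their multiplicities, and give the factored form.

hull edge (i=0, c=-7) to (i=2, c=6): slope 13/2, span 2
hull edge (i=2, c=6) to (i=4, c=6): slope 0, span 2
hull edge (i=4, c=6) to (i=7, c=4): slope -2/3, span 3
Factored form: p(x) = 4 ⊗ (x ⊕ (-13/2)) ⊗ (x ⊕ (-13/2)) ⊗ (x ⊕ 0) ⊗ (x ⊕ 0) ⊗ (x ⊕ 2/3) ⊗ (x ⊕ 2/3) ⊗ (x ⊕ 2/3)
Answer: roots = -13/2 (mult 2), 0 (mult 2), 2/3 (mult 3)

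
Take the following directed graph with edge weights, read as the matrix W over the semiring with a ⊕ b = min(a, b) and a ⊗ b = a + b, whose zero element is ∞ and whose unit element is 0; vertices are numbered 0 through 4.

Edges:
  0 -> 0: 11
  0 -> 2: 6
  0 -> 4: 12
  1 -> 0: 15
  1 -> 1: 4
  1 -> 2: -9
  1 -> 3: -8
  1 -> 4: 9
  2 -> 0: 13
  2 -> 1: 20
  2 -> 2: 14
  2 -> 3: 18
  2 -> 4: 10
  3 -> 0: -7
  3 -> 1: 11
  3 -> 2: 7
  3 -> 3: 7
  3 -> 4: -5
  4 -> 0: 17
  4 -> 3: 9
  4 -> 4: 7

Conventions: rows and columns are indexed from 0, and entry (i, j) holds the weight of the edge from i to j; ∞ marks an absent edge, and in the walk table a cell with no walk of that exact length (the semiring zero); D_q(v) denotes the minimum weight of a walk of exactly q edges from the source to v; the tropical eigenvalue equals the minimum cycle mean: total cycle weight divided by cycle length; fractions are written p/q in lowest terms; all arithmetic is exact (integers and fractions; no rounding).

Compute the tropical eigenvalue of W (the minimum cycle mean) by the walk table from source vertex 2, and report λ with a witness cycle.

q=0: [∞, ∞, 0, ∞, ∞]
q=1: [13, 20, 14, 18, 10]
q=2: [11, 24, 11, 12, 13]
q=3: [5, 23, 15, 16, 7]
q=4: [9, 27, 11, 15, 11]
q=5: [8, 26, 15, 19, 10]
Optimal cycle mean attained by: cycle 1->3->1, total (-8) + 11, length 2.
Answer: λ = 3/2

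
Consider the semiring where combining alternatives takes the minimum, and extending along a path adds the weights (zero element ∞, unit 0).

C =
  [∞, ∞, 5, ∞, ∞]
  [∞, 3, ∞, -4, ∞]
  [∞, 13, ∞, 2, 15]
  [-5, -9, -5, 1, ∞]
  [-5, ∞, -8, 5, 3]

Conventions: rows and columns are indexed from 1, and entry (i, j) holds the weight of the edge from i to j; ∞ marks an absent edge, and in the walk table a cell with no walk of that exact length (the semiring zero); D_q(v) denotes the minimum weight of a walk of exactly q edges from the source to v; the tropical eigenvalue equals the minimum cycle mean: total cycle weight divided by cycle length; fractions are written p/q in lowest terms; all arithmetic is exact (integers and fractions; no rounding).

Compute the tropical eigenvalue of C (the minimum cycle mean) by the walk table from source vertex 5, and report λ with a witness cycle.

q=0: [∞, ∞, ∞, ∞, 0]
q=1: [-5, ∞, -8, 5, 3]
q=2: [-2, -4, -5, -6, 6]
q=3: [-11, -15, -11, -8, 9]
q=4: [-13, -17, -13, -19, 4]
q=5: [-24, -28, -24, -21, 2]
Optimal cycle mean attained by: cycle 2->4->2, total (-4) + (-9), length 2.
Answer: λ = -13/2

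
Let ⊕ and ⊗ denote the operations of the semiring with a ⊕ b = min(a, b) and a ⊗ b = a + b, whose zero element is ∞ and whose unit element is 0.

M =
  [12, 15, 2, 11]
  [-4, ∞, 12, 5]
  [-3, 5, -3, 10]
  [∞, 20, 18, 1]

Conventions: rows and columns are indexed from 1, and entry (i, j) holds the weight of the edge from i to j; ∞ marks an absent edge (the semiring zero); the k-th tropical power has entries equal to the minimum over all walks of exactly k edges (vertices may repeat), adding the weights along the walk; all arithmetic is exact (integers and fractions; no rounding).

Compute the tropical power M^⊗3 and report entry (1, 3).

M^⊗2:
  [-1, 7, -1, 12]
  [8, 11, -2, 6]
  [-6, 2, -6, 7]
  [15, 21, 15, 2]
M^⊗3:
  [-4, 4, -4, 9]
  [-5, 3, -5, 7]
  [-9, -1, -9, 4]
  [12, 20, 12, 3]
Key observation: the optimum is the walk 1->3->3->3, with weight 2 + (-3) + (-3) = -4.
Optimal value attained by: walk 1->3->3->3.
Answer: (M^⊗3)[1][3] = -4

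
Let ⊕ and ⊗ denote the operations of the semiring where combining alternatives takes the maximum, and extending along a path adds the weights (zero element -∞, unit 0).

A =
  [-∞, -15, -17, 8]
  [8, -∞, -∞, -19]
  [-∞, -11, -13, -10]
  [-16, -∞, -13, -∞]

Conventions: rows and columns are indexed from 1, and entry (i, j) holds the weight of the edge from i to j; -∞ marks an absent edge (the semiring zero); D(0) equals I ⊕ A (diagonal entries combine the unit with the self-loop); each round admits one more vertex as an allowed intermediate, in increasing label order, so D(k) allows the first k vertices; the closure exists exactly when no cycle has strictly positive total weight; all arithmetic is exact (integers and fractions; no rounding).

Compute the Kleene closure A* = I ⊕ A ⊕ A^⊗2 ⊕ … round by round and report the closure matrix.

D(0):
  [0, -15, -17, 8]
  [8, 0, -∞, -19]
  [-∞, -11, 0, -10]
  [-16, -∞, -13, 0]
D(1):
  [0, -15, -17, 8]
  [8, 0, -9, 16]
  [-∞, -11, 0, -10]
  [-16, -31, -13, 0]
D(2):
  [0, -15, -17, 8]
  [8, 0, -9, 16]
  [-3, -11, 0, 5]
  [-16, -31, -13, 0]
D(3):
  [0, -15, -17, 8]
  [8, 0, -9, 16]
  [-3, -11, 0, 5]
  [-16, -24, -13, 0]
D(4):
  [0, -15, -5, 8]
  [8, 0, 3, 16]
  [-3, -11, 0, 5]
  [-16, -24, -13, 0]
Answer: A* = [[0, -15, -5, 8], [8, 0, 3, 16], [-3, -11, 0, 5], [-16, -24, -13, 0]]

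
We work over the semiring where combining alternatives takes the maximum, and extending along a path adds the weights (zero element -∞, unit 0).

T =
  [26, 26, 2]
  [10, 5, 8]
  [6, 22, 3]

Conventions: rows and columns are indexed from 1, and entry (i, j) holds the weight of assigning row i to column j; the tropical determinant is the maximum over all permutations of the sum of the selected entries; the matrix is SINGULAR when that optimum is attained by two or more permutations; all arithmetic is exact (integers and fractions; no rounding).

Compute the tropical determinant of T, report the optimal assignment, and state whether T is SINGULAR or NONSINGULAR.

σ = (1, 2, 3): 26 + 5 + 3 = 34
σ = (1, 3, 2): 26 + 8 + 22 = 56
σ = (2, 1, 3): 26 + 10 + 3 = 39
σ = (2, 3, 1): 26 + 8 + 6 = 40
σ = (3, 1, 2): 2 + 10 + 22 = 34
σ = (3, 2, 1): 2 + 5 + 6 = 13
Optimal value attained by: σ = (1, 3, 2).
Answer: det⊕(T) = 56; verdict: NONSINGULAR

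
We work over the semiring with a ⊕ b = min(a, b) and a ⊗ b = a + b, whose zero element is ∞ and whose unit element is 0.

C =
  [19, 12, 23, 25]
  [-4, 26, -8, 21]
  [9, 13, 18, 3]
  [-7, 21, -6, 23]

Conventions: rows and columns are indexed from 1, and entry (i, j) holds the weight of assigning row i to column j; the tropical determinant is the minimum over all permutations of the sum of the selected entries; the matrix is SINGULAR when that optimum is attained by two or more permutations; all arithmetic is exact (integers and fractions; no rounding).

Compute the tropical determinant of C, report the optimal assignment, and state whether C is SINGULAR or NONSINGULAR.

σ = (1, 2, 3, 4): 19 + 26 + 18 + 23 = 86
σ = (1, 2, 4, 3): 19 + 26 + 3 + (-6) = 42
σ = (1, 3, 2, 4): 19 + (-8) + 13 + 23 = 47
σ = (1, 3, 4, 2): 19 + (-8) + 3 + 21 = 35
σ = (1, 4, 2, 3): 19 + 21 + 13 + (-6) = 47
σ = (1, 4, 3, 2): 19 + 21 + 18 + 21 = 79
σ = (2, 1, 3, 4): 12 + (-4) + 18 + 23 = 49
σ = (2, 1, 4, 3): 12 + (-4) + 3 + (-6) = 5
σ = (2, 3, 1, 4): 12 + (-8) + 9 + 23 = 36
σ = (2, 3, 4, 1): 12 + (-8) + 3 + (-7) = 0
σ = (2, 4, 1, 3): 12 + 21 + 9 + (-6) = 36
σ = (2, 4, 3, 1): 12 + 21 + 18 + (-7) = 44
σ = (3, 1, 2, 4): 23 + (-4) + 13 + 23 = 55
σ = (3, 1, 4, 2): 23 + (-4) + 3 + 21 = 43
σ = (3, 2, 1, 4): 23 + 26 + 9 + 23 = 81
σ = (3, 2, 4, 1): 23 + 26 + 3 + (-7) = 45
σ = (3, 4, 1, 2): 23 + 21 + 9 + 21 = 74
σ = (3, 4, 2, 1): 23 + 21 + 13 + (-7) = 50
σ = (4, 1, 2, 3): 25 + (-4) + 13 + (-6) = 28
σ = (4, 1, 3, 2): 25 + (-4) + 18 + 21 = 60
σ = (4, 2, 1, 3): 25 + 26 + 9 + (-6) = 54
σ = (4, 2, 3, 1): 25 + 26 + 18 + (-7) = 62
σ = (4, 3, 1, 2): 25 + (-8) + 9 + 21 = 47
σ = (4, 3, 2, 1): 25 + (-8) + 13 + (-7) = 23
Optimal value attained by: σ = (2, 3, 4, 1).
Answer: det⊕(C) = 0; verdict: NONSINGULAR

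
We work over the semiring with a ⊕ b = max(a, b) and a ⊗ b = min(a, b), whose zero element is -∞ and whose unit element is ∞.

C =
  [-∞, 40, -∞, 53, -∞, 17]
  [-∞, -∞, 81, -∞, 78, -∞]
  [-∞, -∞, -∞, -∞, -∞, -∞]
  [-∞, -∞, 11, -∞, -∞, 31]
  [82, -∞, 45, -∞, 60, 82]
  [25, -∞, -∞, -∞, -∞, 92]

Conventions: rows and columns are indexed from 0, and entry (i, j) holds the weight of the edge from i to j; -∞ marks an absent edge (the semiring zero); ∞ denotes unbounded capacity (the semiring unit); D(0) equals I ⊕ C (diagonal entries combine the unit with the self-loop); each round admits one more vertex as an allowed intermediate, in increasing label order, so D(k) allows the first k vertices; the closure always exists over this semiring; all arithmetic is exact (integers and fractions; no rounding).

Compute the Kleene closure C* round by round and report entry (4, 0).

D(0):
  [∞, 40, -∞, 53, -∞, 17]
  [-∞, ∞, 81, -∞, 78, -∞]
  [-∞, -∞, ∞, -∞, -∞, -∞]
  [-∞, -∞, 11, ∞, -∞, 31]
  [82, -∞, 45, -∞, ∞, 82]
  [25, -∞, -∞, -∞, -∞, ∞]
D(1):
  [∞, 40, -∞, 53, -∞, 17]
  [-∞, ∞, 81, -∞, 78, -∞]
  [-∞, -∞, ∞, -∞, -∞, -∞]
  [-∞, -∞, 11, ∞, -∞, 31]
  [82, 40, 45, 53, ∞, 82]
  [25, 25, -∞, 25, -∞, ∞]
D(2):
  [∞, 40, 40, 53, 40, 17]
  [-∞, ∞, 81, -∞, 78, -∞]
  [-∞, -∞, ∞, -∞, -∞, -∞]
  [-∞, -∞, 11, ∞, -∞, 31]
  [82, 40, 45, 53, ∞, 82]
  [25, 25, 25, 25, 25, ∞]
D(3):
  [∞, 40, 40, 53, 40, 17]
  [-∞, ∞, 81, -∞, 78, -∞]
  [-∞, -∞, ∞, -∞, -∞, -∞]
  [-∞, -∞, 11, ∞, -∞, 31]
  [82, 40, 45, 53, ∞, 82]
  [25, 25, 25, 25, 25, ∞]
D(4):
  [∞, 40, 40, 53, 40, 31]
  [-∞, ∞, 81, -∞, 78, -∞]
  [-∞, -∞, ∞, -∞, -∞, -∞]
  [-∞, -∞, 11, ∞, -∞, 31]
  [82, 40, 45, 53, ∞, 82]
  [25, 25, 25, 25, 25, ∞]
D(5):
  [∞, 40, 40, 53, 40, 40]
  [78, ∞, 81, 53, 78, 78]
  [-∞, -∞, ∞, -∞, -∞, -∞]
  [-∞, -∞, 11, ∞, -∞, 31]
  [82, 40, 45, 53, ∞, 82]
  [25, 25, 25, 25, 25, ∞]
D(6):
  [∞, 40, 40, 53, 40, 40]
  [78, ∞, 81, 53, 78, 78]
  [-∞, -∞, ∞, -∞, -∞, -∞]
  [25, 25, 25, ∞, 25, 31]
  [82, 40, 45, 53, ∞, 82]
  [25, 25, 25, 25, 25, ∞]
Answer: C*[4][0] = 82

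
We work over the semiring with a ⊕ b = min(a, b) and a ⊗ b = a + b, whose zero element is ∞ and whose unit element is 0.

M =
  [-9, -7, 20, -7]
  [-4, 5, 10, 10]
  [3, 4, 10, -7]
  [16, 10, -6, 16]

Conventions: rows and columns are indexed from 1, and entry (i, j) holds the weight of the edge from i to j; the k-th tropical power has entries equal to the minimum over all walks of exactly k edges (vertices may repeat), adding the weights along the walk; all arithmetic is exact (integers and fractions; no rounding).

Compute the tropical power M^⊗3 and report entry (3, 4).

M^⊗2:
  [-18, -16, -13, -16]
  [-13, -11, 4, -11]
  [-6, -4, -13, -4]
  [-3, -2, 4, -13]
M^⊗3:
  [-27, -25, -22, -25]
  [-22, -20, -17, -20]
  [-15, -13, -10, -20]
  [-12, -10, -19, -10]
Key observation: the optimum is the walk 3->4->3->4, with weight (-7) + (-6) + (-7) = -20.
Optimal value attained by: walk 3->4->3->4.
Answer: (M^⊗3)[3][4] = -20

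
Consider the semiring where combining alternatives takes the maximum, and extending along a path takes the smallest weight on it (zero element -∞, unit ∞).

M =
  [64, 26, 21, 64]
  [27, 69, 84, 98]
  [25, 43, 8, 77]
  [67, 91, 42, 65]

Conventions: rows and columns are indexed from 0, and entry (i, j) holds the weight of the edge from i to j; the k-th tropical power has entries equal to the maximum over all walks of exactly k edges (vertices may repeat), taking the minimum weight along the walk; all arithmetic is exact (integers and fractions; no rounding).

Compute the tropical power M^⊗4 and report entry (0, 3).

M^⊗2:
  [64, 64, 42, 64]
  [67, 91, 69, 77]
  [67, 77, 43, 65]
  [65, 69, 84, 91]
M^⊗3:
  [64, 64, 64, 64]
  [67, 77, 84, 91]
  [65, 69, 77, 77]
  [67, 91, 69, 77]
M^⊗4:
  [64, 64, 64, 64]
  [67, 91, 77, 77]
  [67, 77, 69, 77]
  [67, 77, 84, 91]
Key observation: the optimum is the walk 0->0->0->0->3, with weight 64 min 64 min 64 min 64 = 64.
Optimal value attained by: walk 0->0->0->0->3.
Answer: (M^⊗4)[0][3] = 64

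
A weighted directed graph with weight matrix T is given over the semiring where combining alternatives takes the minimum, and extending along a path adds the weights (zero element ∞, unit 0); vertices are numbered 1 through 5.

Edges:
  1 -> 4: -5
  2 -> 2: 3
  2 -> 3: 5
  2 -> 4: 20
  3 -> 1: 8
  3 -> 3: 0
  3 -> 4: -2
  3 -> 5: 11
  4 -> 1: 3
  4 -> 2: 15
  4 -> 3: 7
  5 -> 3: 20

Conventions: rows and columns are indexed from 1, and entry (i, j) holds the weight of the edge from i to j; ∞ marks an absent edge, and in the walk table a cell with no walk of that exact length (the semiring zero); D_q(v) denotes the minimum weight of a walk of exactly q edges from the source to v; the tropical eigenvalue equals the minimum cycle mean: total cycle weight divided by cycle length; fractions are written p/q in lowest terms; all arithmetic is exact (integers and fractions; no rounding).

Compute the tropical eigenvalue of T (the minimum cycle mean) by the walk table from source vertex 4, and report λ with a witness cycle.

q=0: [∞, ∞, ∞, 0, ∞]
q=1: [3, 15, 7, ∞, ∞]
q=2: [15, 18, 7, -2, 18]
q=3: [1, 13, 5, 5, 18]
q=4: [8, 16, 5, -4, 16]
q=5: [-1, 11, 3, 3, 16]
Optimal cycle mean attained by: cycle 1->4->1, total (-5) + 3, length 2.
Answer: λ = -1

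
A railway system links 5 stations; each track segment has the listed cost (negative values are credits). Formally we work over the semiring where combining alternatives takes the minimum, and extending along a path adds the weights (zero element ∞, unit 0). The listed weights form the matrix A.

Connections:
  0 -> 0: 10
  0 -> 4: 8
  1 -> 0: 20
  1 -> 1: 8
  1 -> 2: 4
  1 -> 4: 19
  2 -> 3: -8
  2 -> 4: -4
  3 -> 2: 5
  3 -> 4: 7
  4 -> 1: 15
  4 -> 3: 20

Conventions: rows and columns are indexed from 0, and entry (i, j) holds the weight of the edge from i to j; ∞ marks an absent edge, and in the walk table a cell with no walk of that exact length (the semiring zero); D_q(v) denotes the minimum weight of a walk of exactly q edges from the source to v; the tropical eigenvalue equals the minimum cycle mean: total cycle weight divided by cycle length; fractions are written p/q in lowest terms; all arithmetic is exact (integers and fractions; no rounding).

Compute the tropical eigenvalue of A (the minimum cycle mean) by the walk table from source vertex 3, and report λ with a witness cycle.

q=0: [∞, ∞, ∞, 0, ∞]
q=1: [∞, ∞, 5, ∞, 7]
q=2: [∞, 22, ∞, -3, 1]
q=3: [42, 16, 2, 21, 4]
q=4: [36, 19, 20, -6, -2]
q=5: [39, 13, -1, 12, 1]
Optimal cycle mean attained by: cycle 2->3->2, total (-8) + 5, length 2.
Answer: λ = -3/2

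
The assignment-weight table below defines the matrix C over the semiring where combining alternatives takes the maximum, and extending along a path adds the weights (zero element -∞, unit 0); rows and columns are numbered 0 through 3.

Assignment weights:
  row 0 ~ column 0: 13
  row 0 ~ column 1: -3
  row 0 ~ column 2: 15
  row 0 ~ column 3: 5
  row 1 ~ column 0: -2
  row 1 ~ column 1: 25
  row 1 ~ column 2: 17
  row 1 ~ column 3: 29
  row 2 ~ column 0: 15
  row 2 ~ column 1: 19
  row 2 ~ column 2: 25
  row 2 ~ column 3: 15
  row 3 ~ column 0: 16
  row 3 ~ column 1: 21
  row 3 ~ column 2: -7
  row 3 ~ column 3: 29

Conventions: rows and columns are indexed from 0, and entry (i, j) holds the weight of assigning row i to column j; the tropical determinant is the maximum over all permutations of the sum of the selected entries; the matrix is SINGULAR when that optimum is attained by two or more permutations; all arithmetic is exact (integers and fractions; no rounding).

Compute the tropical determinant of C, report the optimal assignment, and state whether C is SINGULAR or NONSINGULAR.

σ = (0, 1, 2, 3): 13 + 25 + 25 + 29 = 92
σ = (0, 1, 3, 2): 13 + 25 + 15 + (-7) = 46
σ = (0, 2, 1, 3): 13 + 17 + 19 + 29 = 78
σ = (0, 2, 3, 1): 13 + 17 + 15 + 21 = 66
σ = (0, 3, 1, 2): 13 + 29 + 19 + (-7) = 54
σ = (0, 3, 2, 1): 13 + 29 + 25 + 21 = 88
σ = (1, 0, 2, 3): (-3) + (-2) + 25 + 29 = 49
σ = (1, 0, 3, 2): (-3) + (-2) + 15 + (-7) = 3
σ = (1, 2, 0, 3): (-3) + 17 + 15 + 29 = 58
σ = (1, 2, 3, 0): (-3) + 17 + 15 + 16 = 45
σ = (1, 3, 0, 2): (-3) + 29 + 15 + (-7) = 34
σ = (1, 3, 2, 0): (-3) + 29 + 25 + 16 = 67
σ = (2, 0, 1, 3): 15 + (-2) + 19 + 29 = 61
σ = (2, 0, 3, 1): 15 + (-2) + 15 + 21 = 49
σ = (2, 1, 0, 3): 15 + 25 + 15 + 29 = 84
σ = (2, 1, 3, 0): 15 + 25 + 15 + 16 = 71
σ = (2, 3, 0, 1): 15 + 29 + 15 + 21 = 80
σ = (2, 3, 1, 0): 15 + 29 + 19 + 16 = 79
σ = (3, 0, 1, 2): 5 + (-2) + 19 + (-7) = 15
σ = (3, 0, 2, 1): 5 + (-2) + 25 + 21 = 49
σ = (3, 1, 0, 2): 5 + 25 + 15 + (-7) = 38
σ = (3, 1, 2, 0): 5 + 25 + 25 + 16 = 71
σ = (3, 2, 0, 1): 5 + 17 + 15 + 21 = 58
σ = (3, 2, 1, 0): 5 + 17 + 19 + 16 = 57
Optimal value attained by: σ = (0, 1, 2, 3).
Answer: det⊕(C) = 92; verdict: NONSINGULAR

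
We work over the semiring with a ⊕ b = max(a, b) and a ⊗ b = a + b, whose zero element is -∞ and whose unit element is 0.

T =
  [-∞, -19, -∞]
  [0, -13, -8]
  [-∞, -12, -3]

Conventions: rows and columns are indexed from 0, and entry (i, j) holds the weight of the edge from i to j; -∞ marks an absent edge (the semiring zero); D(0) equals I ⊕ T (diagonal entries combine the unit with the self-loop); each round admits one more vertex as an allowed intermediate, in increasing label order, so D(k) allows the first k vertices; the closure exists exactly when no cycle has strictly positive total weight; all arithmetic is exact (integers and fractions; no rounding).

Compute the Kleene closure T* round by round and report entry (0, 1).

D(0):
  [0, -19, -∞]
  [0, 0, -8]
  [-∞, -12, 0]
D(1):
  [0, -19, -∞]
  [0, 0, -8]
  [-∞, -12, 0]
D(2):
  [0, -19, -27]
  [0, 0, -8]
  [-12, -12, 0]
D(3):
  [0, -19, -27]
  [0, 0, -8]
  [-12, -12, 0]
Answer: T*[0][1] = -19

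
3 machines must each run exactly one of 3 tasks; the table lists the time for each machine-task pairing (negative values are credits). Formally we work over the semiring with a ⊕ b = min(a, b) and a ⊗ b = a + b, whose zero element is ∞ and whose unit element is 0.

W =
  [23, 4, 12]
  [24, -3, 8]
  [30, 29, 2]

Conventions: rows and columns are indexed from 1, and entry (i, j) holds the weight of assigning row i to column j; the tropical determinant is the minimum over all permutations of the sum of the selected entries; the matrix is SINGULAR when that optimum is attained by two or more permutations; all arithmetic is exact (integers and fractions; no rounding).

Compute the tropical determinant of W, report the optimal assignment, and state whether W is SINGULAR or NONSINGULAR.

σ = (1, 2, 3): 23 + (-3) + 2 = 22
σ = (1, 3, 2): 23 + 8 + 29 = 60
σ = (2, 1, 3): 4 + 24 + 2 = 30
σ = (2, 3, 1): 4 + 8 + 30 = 42
σ = (3, 1, 2): 12 + 24 + 29 = 65
σ = (3, 2, 1): 12 + (-3) + 30 = 39
Optimal value attained by: σ = (1, 2, 3).
Answer: det⊕(W) = 22; verdict: NONSINGULAR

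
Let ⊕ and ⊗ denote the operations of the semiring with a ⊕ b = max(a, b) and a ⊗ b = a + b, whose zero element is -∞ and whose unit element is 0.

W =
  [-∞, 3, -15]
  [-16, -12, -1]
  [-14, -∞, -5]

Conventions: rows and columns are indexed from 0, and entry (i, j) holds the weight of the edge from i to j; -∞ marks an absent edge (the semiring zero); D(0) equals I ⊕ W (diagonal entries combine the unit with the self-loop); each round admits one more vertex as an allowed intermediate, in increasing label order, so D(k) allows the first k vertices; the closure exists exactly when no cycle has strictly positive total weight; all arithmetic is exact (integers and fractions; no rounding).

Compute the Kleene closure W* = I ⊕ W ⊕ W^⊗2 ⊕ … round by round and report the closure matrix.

D(0):
  [0, 3, -15]
  [-16, 0, -1]
  [-14, -∞, 0]
D(1):
  [0, 3, -15]
  [-16, 0, -1]
  [-14, -11, 0]
D(2):
  [0, 3, 2]
  [-16, 0, -1]
  [-14, -11, 0]
D(3):
  [0, 3, 2]
  [-15, 0, -1]
  [-14, -11, 0]
Answer: W* = [[0, 3, 2], [-15, 0, -1], [-14, -11, 0]]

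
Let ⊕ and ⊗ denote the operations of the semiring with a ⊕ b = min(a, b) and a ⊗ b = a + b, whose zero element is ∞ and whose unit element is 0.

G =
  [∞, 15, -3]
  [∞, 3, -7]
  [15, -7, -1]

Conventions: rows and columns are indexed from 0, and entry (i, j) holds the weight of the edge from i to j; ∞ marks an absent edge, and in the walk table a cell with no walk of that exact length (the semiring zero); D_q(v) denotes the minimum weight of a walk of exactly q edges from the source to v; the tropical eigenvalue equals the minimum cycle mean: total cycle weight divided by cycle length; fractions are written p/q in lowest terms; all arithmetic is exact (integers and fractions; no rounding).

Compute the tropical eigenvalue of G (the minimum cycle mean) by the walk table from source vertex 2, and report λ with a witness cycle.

q=0: [∞, ∞, 0]
q=1: [15, -7, -1]
q=2: [14, -8, -14]
q=3: [1, -21, -15]
Optimal cycle mean attained by: cycle 1->2->1, total (-7) + (-7), length 2.
Answer: λ = -7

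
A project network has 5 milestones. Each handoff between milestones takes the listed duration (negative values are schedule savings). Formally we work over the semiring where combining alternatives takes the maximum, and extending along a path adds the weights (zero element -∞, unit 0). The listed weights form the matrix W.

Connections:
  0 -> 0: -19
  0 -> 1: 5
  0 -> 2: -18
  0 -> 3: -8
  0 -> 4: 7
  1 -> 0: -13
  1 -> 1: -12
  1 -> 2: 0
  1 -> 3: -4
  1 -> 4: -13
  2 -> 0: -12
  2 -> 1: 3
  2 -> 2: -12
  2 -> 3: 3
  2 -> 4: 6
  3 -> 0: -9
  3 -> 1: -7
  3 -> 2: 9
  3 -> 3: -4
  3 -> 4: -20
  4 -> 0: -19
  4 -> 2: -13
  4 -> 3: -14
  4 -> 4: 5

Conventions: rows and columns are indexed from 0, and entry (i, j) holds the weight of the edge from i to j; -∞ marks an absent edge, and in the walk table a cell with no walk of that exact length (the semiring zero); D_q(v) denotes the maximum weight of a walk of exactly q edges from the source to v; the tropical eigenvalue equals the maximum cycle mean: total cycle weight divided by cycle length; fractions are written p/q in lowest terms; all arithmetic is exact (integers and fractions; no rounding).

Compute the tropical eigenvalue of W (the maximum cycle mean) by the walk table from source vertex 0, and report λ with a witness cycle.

q=0: [0, -∞, -∞, -∞, -∞]
q=1: [-19, 5, -18, -8, 7]
q=2: [-8, -7, 5, 1, 12]
q=3: [-7, 8, 10, 8, 17]
q=4: [-1, 13, 17, 13, 22]
q=5: [5, 20, 22, 20, 27]
Optimal cycle mean attained by: cycle 2->3->2, total 3 + 9, length 2.
Answer: λ = 6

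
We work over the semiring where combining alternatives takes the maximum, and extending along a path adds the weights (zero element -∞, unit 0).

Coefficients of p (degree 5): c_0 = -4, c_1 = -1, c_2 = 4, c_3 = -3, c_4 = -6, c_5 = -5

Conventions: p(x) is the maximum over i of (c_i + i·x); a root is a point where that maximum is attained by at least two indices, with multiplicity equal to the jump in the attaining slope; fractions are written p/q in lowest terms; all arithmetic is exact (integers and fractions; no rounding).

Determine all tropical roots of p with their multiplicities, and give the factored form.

hull edge (i=0, c=-4) to (i=2, c=4): slope 4, span 2
hull edge (i=2, c=4) to (i=5, c=-5): slope -3, span 3
Factored form: p(x) = -5 ⊗ (x ⊕ (-4)) ⊗ (x ⊕ (-4)) ⊗ (x ⊕ 3) ⊗ (x ⊕ 3) ⊗ (x ⊕ 3)
Answer: roots = -4 (mult 2), 3 (mult 3)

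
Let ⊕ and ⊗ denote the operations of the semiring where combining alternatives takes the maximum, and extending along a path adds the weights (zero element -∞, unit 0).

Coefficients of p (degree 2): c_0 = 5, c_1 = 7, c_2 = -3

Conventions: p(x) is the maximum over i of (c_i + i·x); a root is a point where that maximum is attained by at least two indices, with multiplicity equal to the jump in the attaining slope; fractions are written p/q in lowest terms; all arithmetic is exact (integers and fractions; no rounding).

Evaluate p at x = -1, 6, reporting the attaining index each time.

p(-1) = max(5+0·(-1)=5, 7+1·(-1)=6, -3+2·(-1)=-5) = 6 (attained by i=1)
p(6) = max(5+0·6=5, 7+1·6=13, -3+2·6=9) = 13 (attained by i=1)
Answer: p(-1) = 6; p(6) = 13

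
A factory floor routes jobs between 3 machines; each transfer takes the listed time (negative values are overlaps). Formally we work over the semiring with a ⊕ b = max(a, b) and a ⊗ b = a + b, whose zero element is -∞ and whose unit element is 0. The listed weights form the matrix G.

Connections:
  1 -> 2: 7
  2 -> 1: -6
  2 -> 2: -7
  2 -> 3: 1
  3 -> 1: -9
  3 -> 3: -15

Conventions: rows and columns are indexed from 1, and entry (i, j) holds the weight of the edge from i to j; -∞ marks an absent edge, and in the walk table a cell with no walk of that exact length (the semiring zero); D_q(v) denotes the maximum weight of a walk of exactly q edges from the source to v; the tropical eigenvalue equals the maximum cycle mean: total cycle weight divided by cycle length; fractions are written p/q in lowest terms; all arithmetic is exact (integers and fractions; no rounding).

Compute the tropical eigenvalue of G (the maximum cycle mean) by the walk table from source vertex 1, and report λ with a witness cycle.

q=0: [0, -∞, -∞]
q=1: [-∞, 7, -∞]
q=2: [1, 0, 8]
q=3: [-1, 8, 1]
Optimal cycle mean attained by: cycle 1->2->1, total 7 + (-6), length 2.
Answer: λ = 1/2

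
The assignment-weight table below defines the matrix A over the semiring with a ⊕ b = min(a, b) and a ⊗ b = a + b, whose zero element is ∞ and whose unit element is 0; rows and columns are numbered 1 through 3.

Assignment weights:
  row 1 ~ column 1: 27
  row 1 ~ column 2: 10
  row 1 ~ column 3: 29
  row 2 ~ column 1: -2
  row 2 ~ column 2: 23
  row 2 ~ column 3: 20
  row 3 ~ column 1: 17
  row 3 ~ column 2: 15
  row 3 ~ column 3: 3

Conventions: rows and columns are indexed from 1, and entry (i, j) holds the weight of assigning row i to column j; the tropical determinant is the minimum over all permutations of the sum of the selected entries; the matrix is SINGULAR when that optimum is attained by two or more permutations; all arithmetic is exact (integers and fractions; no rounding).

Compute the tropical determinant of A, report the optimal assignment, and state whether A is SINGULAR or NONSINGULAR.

σ = (1, 2, 3): 27 + 23 + 3 = 53
σ = (1, 3, 2): 27 + 20 + 15 = 62
σ = (2, 1, 3): 10 + (-2) + 3 = 11
σ = (2, 3, 1): 10 + 20 + 17 = 47
σ = (3, 1, 2): 29 + (-2) + 15 = 42
σ = (3, 2, 1): 29 + 23 + 17 = 69
Optimal value attained by: σ = (2, 1, 3).
Answer: det⊕(A) = 11; verdict: NONSINGULAR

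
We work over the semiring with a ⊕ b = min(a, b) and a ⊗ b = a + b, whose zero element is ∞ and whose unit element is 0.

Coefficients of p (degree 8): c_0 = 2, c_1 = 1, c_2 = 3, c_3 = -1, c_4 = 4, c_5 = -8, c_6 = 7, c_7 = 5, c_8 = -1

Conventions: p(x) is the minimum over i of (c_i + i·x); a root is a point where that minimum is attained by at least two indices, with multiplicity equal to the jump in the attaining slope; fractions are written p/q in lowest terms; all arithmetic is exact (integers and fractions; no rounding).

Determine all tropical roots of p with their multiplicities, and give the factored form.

hull edge (i=0, c=2) to (i=5, c=-8): slope -2, span 5
hull edge (i=5, c=-8) to (i=8, c=-1): slope 7/3, span 3
Factored form: p(x) = -1 ⊗ (x ⊕ (-7/3)) ⊗ (x ⊕ (-7/3)) ⊗ (x ⊕ (-7/3)) ⊗ (x ⊕ 2) ⊗ (x ⊕ 2) ⊗ (x ⊕ 2) ⊗ (x ⊕ 2) ⊗ (x ⊕ 2)
Answer: roots = -7/3 (mult 3), 2 (mult 5)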